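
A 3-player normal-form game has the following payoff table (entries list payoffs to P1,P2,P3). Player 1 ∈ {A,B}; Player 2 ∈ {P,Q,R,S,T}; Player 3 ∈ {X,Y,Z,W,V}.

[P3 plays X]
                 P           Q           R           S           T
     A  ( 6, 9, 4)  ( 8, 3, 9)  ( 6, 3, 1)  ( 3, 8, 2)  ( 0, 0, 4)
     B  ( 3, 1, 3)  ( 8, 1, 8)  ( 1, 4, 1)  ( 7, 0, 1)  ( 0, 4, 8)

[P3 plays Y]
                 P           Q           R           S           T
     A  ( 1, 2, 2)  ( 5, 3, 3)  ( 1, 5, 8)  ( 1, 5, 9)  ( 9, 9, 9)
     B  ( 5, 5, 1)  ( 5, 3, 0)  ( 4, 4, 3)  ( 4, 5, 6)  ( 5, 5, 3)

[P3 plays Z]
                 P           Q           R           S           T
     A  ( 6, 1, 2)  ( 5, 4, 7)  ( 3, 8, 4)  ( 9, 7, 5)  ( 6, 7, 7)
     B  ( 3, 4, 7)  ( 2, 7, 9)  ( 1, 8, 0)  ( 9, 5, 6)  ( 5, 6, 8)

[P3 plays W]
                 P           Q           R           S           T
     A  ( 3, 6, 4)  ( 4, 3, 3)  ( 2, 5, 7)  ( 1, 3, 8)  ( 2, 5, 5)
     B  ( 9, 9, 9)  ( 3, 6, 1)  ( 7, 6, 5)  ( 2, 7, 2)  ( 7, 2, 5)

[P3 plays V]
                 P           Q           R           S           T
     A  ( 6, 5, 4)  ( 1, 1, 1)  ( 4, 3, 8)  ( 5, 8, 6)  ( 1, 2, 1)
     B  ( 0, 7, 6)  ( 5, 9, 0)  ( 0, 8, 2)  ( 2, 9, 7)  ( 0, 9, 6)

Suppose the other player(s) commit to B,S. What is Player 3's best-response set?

BR_3 = {V}

u_3(X vs B,S) = 1
u_3(Y vs B,S) = 6
u_3(Z vs B,S) = 6
u_3(W vs B,S) = 2
u_3(V vs B,S) = 7
max payoff 7 at {V}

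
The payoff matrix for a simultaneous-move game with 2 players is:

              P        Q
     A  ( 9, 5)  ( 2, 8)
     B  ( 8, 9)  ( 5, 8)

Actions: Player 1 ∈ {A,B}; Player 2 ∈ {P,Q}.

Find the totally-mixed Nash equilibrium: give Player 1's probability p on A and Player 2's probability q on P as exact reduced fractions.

P1 indiff ⇒ q·9+(1-q)·2 = q·8+(1-q)·5 ⇒ q(1) = (1-q)(3) ⇒ q = 3/4
P2 indiff ⇒ p·5+(1-p)·9 = p·8+(1-p)·8 ⇒ p(-3) = (1-p)(-1) ⇒ p = 1/4

(p,q) = (1/4, 3/4)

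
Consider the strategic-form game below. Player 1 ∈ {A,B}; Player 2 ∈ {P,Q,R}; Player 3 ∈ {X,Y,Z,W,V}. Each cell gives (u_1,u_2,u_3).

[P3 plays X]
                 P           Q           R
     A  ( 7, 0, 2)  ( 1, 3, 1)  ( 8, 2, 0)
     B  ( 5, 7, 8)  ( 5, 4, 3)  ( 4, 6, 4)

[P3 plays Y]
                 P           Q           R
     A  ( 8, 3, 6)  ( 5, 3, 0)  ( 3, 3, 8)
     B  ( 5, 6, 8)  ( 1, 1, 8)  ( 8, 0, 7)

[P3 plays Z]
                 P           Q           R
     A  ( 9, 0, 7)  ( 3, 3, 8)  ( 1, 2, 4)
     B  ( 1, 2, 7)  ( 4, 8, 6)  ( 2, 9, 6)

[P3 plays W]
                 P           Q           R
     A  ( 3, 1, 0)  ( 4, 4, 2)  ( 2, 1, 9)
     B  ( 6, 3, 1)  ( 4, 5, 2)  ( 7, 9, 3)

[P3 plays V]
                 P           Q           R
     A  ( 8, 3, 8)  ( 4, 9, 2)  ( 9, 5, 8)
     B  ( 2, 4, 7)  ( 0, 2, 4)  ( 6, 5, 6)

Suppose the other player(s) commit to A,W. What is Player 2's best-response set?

u_2(P vs A,W) = 1
u_2(Q vs A,W) = 4
u_2(R vs A,W) = 1
max payoff 4 at {Q}

argmax u_2 = {Q}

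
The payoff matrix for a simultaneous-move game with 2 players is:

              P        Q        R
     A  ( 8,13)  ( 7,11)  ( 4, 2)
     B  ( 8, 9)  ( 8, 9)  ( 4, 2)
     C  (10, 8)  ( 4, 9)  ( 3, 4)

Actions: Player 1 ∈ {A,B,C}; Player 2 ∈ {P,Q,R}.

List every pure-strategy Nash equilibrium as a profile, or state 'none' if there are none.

PSNE = {(B,Q)}

(A,P): not NE [P1→C gives 10>8]
(A,Q): not NE [P1→B gives 8>7; P2→P gives 13>11]
(A,R): not NE [P2→P gives 13>2]
(B,P): not NE [P1→C gives 10>8]
(B,Q): NE
(B,R): not NE [P2→Q gives 9>2]
(C,P): not NE [P2→Q gives 9>8]
(C,Q): not NE [P1→B gives 8>4]
(C,R): not NE [P1→B gives 4>3; P2→Q gives 9>4]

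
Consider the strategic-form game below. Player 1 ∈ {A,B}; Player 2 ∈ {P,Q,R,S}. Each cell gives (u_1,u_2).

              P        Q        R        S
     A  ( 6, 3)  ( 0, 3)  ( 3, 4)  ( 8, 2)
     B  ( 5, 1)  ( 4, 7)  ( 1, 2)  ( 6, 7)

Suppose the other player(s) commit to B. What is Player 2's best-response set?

u_2(P vs B) = 1
u_2(Q vs B) = 7
u_2(R vs B) = 2
u_2(S vs B) = 7
max payoff 7 at {Q,S}

argmax u_2 = {Q,S}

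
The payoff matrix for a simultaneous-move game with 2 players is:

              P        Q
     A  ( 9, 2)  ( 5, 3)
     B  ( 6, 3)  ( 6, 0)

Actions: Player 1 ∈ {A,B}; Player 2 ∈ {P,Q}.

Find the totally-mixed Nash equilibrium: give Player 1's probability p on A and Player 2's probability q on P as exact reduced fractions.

p=3/4, q=1/4

P1 indiff ⇒ q·9+(1-q)·5 = q·6+(1-q)·6 ⇒ q(3) = (1-q)(1) ⇒ q = 1/4
P2 indiff ⇒ p·2+(1-p)·3 = p·3+(1-p)·0 ⇒ p(-1) = (1-p)(-3) ⇒ p = 3/4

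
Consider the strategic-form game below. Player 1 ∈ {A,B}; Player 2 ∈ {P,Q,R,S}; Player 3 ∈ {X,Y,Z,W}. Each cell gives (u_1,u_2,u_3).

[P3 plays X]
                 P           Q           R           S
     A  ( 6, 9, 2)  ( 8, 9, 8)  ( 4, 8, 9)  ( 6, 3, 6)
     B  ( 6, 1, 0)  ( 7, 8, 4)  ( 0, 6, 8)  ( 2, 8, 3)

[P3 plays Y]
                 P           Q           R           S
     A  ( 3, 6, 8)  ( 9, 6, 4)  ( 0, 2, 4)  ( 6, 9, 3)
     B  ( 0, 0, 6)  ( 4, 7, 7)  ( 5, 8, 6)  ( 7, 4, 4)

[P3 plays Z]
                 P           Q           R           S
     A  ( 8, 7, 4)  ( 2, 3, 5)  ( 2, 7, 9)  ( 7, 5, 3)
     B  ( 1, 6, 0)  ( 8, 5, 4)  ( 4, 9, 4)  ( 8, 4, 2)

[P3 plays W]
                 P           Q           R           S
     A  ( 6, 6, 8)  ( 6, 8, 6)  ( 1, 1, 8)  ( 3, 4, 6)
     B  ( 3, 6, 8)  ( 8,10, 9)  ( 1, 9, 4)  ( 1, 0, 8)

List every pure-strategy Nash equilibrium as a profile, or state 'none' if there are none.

(A,P,X): not NE [P3→W gives 8>2]
(A,P,Y): not NE [P2→S gives 9>6]
(A,P,Z): not NE [P3→W gives 8>4]
(A,P,W): not NE [P2→Q gives 8>6]
(A,Q,X): NE
(A,Q,Y): not NE [P2→S gives 9>6; P3→X gives 8>4]
(A,Q,Z): not NE [P1→B gives 8>2; P2→R gives 7>3; P3→X gives 8>5]
(A,Q,W): not NE [P1→B gives 8>6; P3→X gives 8>6]
(A,R,X): not NE [P2→Q gives 9>8]
(A,R,Y): not NE [P1→B gives 5>0; P2→S gives 9>2; P3→Z gives 9>4]
(A,R,Z): not NE [P1→B gives 4>2]
(A,R,W): not NE [P2→Q gives 8>1; P3→Z gives 9>8]
(A,S,X): not NE [P2→Q gives 9>3]
(A,S,Y): not NE [P1→B gives 7>6; P3→W gives 6>3]
(A,S,Z): not NE [P1→B gives 8>7; P2→R gives 7>5; P3→W gives 6>3]
(A,S,W): not NE [P2→Q gives 8>4]
(B,P,X): not NE [P2→S gives 8>1; P3→W gives 8>0]
(B,P,Y): not NE [P1→A gives 3>0; P2→R gives 8>0; P3→W gives 8>6]
(B,P,Z): not NE [P1→A gives 8>1; P2→R gives 9>6; P3→W gives 8>0]
(B,P,W): not NE [P1→A gives 6>3; P2→Q gives 10>6]
(B,Q,X): not NE [P1→A gives 8>7; P3→W gives 9>4]
(B,Q,Y): not NE [P1→A gives 9>4; P2→R gives 8>7; P3→W gives 9>7]
(B,Q,Z): not NE [P2→R gives 9>5; P3→W gives 9>4]
(B,Q,W): NE
(B,R,X): not NE [P1→A gives 4>0; P2→S gives 8>6]
(B,R,Y): not NE [P3→X gives 8>6]
(B,R,Z): not NE [P3→X gives 8>4]
(B,R,W): not NE [P2→Q gives 10>9; P3→X gives 8>4]
(B,S,X): not NE [P1→A gives 6>2; P3→W gives 8>3]
(B,S,Y): not NE [P2→R gives 8>4; P3→W gives 8>4]
(B,S,Z): not NE [P2→R gives 9>4; P3→W gives 8>2]
(B,S,W): not NE [P1→A gives 3>1; P2→Q gives 10>0]

PSNE = {(A,Q,X), (B,Q,W)}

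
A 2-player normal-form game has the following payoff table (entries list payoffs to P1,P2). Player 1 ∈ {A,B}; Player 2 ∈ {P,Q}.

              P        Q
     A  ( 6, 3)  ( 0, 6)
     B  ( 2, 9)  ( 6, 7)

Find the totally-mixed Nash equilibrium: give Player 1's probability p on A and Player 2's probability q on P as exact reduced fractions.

p=2/5, q=3/5

P1 indiff ⇒ q·6+(1-q)·0 = q·2+(1-q)·6 ⇒ q(4) = (1-q)(6) ⇒ q = 3/5
P2 indiff ⇒ p·3+(1-p)·9 = p·6+(1-p)·7 ⇒ p(-3) = (1-p)(-2) ⇒ p = 2/5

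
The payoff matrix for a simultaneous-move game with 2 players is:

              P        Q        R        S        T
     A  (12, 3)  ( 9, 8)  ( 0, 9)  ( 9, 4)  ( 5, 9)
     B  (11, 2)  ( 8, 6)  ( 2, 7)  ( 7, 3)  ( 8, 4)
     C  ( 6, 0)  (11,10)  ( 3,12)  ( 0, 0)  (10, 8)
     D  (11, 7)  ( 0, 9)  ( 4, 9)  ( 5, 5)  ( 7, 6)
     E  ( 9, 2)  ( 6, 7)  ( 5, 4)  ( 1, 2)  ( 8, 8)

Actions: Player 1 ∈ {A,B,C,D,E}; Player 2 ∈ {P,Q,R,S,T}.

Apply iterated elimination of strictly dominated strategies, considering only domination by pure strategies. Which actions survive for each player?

Survivors P1:{C,E} P2:{Q,R,T}

P2 drop P (Q beats it: A:8>3 B:6>2 C:10>0 D:9>7 E:7>2)
P2 drop S (Q beats it: A:8>4 B:6>3 C:10>0 D:9>5 E:7>2)
P1 drop A (C beats it: Q:11>9 R:3>0 T:10>5)
P1 drop B (C beats it: Q:11>8 R:3>2 T:10>8)
P1 drop D (E beats it: Q:6>0 R:5>4 T:8>7)
P1→{C,E} P2→{Q,R,T}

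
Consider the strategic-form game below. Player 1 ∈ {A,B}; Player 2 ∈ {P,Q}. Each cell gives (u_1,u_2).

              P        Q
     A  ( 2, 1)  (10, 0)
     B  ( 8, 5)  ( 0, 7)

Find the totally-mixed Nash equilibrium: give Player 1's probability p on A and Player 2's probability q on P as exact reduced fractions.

P1 indiff ⇒ q·2+(1-q)·10 = q·8+(1-q)·0 ⇒ q(-6) = (1-q)(-10) ⇒ q = 5/8
P2 indiff ⇒ p·1+(1-p)·5 = p·0+(1-p)·7 ⇒ p(1) = (1-p)(2) ⇒ p = 2/3

p=2/3, q=5/8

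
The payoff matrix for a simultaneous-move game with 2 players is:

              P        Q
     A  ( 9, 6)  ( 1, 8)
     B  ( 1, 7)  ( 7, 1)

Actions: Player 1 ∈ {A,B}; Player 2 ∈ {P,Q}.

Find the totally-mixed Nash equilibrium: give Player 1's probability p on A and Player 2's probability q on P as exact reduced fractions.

P1 indiff ⇒ q·9+(1-q)·1 = q·1+(1-q)·7 ⇒ q(8) = (1-q)(6) ⇒ q = 3/7
P2 indiff ⇒ p·6+(1-p)·7 = p·8+(1-p)·1 ⇒ p(-2) = (1-p)(-6) ⇒ p = 3/4

p=3/4, q=3/7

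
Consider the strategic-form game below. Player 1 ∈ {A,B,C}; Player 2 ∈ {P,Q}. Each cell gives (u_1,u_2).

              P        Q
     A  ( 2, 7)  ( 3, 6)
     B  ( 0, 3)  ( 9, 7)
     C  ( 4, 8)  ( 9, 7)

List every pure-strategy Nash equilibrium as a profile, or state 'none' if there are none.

NE set: (B,Q), (C,P)

(A,P): not NE [P1→C gives 4>2]
(A,Q): not NE [P1→C gives 9>3; P2→P gives 7>6]
(B,P): not NE [P1→C gives 4>0; P2→Q gives 7>3]
(B,Q): NE
(C,P): NE
(C,Q): not NE [P2→P gives 8>7]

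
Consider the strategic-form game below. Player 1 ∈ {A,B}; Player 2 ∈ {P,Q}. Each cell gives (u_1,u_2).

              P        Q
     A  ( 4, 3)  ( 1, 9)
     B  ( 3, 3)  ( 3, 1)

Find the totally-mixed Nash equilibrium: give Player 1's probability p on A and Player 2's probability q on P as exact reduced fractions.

P1 indiff ⇒ q·4+(1-q)·1 = q·3+(1-q)·3 ⇒ q(1) = (1-q)(2) ⇒ q = 2/3
P2 indiff ⇒ p·3+(1-p)·3 = p·9+(1-p)·1 ⇒ p(-6) = (1-p)(-2) ⇒ p = 1/4

p=1/4, q=2/3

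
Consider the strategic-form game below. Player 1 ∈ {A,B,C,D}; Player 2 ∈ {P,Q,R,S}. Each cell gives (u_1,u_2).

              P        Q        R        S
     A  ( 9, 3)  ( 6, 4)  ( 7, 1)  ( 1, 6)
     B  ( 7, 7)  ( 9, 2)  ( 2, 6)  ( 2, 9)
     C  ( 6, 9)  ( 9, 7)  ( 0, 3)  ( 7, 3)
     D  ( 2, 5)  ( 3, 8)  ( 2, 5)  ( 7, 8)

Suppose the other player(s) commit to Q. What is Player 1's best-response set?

u_1(A vs Q) = 6
u_1(B vs Q) = 9
u_1(C vs Q) = 9
u_1(D vs Q) = 3
max payoff 9 at {B,C}

argmax u_1 = {B,C}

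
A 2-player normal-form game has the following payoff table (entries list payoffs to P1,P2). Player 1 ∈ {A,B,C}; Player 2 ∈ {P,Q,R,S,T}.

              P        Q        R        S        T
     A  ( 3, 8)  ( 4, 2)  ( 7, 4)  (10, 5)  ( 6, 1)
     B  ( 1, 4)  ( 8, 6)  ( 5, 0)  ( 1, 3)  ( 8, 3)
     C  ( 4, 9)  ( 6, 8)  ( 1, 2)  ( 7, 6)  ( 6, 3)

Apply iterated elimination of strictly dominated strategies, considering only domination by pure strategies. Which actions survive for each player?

Survivors P1:{B,C} P2:{P,Q}

P2 drop R (P beats it: A:8>4 B:4>0 C:9>2)
P2 drop S (P beats it: A:8>5 B:4>3 C:9>6)
P2 drop T (P beats it: A:8>1 B:4>3 C:9>3)
P1 drop A (C beats it: P:4>3 Q:6>4)
P1→{B,C} P2→{P,Q}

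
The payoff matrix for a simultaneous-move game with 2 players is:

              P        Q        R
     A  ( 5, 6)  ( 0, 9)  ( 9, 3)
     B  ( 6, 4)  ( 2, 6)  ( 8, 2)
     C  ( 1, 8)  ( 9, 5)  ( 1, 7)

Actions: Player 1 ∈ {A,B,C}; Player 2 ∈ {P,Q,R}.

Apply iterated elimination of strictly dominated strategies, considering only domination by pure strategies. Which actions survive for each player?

P2 drop R (P beats it: A:6>3 B:4>2 C:8>7)
P1 drop A (B beats it: P:6>5 Q:2>0)
P1→{B,C} P2→{P,Q}

IESDS → P1:{B,C} P2:{P,Q}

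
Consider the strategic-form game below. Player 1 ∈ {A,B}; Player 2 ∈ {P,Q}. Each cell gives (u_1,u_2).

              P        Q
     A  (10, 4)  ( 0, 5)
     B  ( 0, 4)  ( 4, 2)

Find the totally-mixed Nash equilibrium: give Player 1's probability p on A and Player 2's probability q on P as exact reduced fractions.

P1 indiff ⇒ q·10+(1-q)·0 = q·0+(1-q)·4 ⇒ q(10) = (1-q)(4) ⇒ q = 2/7
P2 indiff ⇒ p·4+(1-p)·4 = p·5+(1-p)·2 ⇒ p(-1) = (1-p)(-2) ⇒ p = 2/3

p=2/3, q=2/7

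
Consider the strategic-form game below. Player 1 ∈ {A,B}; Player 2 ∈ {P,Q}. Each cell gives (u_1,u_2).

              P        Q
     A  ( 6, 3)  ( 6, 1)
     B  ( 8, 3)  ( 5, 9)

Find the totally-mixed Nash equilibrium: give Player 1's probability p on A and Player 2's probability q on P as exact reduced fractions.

P1 indiff ⇒ q·6+(1-q)·6 = q·8+(1-q)·5 ⇒ q(-2) = (1-q)(-1) ⇒ q = 1/3
P2 indiff ⇒ p·3+(1-p)·3 = p·1+(1-p)·9 ⇒ p(2) = (1-p)(6) ⇒ p = 3/4

p=3/4, q=1/3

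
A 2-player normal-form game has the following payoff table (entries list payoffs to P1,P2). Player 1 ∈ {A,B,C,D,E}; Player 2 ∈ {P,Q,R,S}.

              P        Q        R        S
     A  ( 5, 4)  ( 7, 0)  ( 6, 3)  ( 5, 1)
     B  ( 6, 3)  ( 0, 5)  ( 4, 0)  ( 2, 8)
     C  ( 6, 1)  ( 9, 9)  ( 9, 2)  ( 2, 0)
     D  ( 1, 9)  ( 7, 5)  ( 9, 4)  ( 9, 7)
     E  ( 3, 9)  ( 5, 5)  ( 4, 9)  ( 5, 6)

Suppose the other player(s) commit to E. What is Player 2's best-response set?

u_2(P vs E) = 9
u_2(Q vs E) = 5
u_2(R vs E) = 9
u_2(S vs E) = 6
max payoff 9 at {P,R}

argmax u_2 = {P,R}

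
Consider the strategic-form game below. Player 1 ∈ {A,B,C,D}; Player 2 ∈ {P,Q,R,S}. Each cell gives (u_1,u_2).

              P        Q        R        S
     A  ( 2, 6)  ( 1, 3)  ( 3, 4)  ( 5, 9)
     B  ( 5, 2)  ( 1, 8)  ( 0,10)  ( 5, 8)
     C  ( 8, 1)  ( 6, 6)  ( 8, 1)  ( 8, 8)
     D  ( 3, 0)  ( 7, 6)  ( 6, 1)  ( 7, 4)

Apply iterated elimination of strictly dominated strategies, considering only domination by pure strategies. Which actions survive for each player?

Survivors P1:{C,D} P2:{Q,S}

P1 drop A (C beats it: P:8>2 Q:6>1 R:8>3 S:8>5)
P1 drop B (C beats it: P:8>5 Q:6>1 R:8>0 S:8>5)
P2 drop P (Q beats it: C:6>1 D:6>0)
P2 drop R (Q beats it: C:6>1 D:6>1)
P1→{C,D} P2→{Q,S}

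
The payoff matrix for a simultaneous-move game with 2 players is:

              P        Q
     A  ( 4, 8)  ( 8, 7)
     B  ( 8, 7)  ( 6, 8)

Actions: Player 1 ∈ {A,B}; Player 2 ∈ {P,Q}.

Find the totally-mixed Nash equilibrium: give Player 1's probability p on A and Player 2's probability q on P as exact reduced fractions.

P1 indiff ⇒ q·4+(1-q)·8 = q·8+(1-q)·6 ⇒ q(-4) = (1-q)(-2) ⇒ q = 1/3
P2 indiff ⇒ p·8+(1-p)·7 = p·7+(1-p)·8 ⇒ p(1) = (1-p)(1) ⇒ p = 1/2

P1 mixes 1/2 on A; P2 mixes 1/3 on P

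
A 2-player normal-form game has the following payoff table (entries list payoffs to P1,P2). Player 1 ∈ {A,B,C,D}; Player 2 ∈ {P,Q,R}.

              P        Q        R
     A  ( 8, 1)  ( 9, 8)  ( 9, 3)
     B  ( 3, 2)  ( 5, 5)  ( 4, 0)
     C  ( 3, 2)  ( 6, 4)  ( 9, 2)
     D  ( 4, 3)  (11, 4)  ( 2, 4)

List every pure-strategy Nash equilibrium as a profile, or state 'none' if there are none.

(A,P): not NE [P2→Q gives 8>1]
(A,Q): not NE [P1→D gives 11>9]
(A,R): not NE [P2→Q gives 8>3]
(B,P): not NE [P1→A gives 8>3; P2→Q gives 5>2]
(B,Q): not NE [P1→D gives 11>5]
(B,R): not NE [P1→C gives 9>4; P2→Q gives 5>0]
(C,P): not NE [P1→A gives 8>3; P2→Q gives 4>2]
(C,Q): not NE [P1→D gives 11>6]
(C,R): not NE [P2→Q gives 4>2]
(D,P): not NE [P1→A gives 8>4; P2→R gives 4>3]
(D,Q): NE
(D,R): not NE [P1→C gives 9>2]

Nash profiles: (D,Q)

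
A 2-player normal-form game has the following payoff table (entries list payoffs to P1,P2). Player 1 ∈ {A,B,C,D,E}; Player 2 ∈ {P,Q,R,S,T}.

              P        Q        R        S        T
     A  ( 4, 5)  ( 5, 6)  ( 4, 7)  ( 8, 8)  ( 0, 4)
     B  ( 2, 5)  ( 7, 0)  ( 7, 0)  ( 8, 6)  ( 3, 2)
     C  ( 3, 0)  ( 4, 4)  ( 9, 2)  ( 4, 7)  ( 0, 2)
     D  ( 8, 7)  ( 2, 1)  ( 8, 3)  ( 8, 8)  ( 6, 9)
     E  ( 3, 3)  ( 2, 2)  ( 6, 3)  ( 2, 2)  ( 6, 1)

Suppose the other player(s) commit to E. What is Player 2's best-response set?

BR_2 = {P,R}

u_2(P vs E) = 3
u_2(Q vs E) = 2
u_2(R vs E) = 3
u_2(S vs E) = 2
u_2(T vs E) = 1
max payoff 3 at {P,R}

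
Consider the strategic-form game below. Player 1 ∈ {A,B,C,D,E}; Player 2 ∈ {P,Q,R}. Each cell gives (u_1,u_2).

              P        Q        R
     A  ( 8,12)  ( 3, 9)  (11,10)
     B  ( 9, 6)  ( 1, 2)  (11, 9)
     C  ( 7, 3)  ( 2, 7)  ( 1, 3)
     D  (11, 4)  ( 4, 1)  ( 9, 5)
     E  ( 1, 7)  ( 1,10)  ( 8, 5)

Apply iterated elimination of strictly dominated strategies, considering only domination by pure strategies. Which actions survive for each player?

Remaining: P1:{A,B,D} P2:{P,R}

P1 drop C (A beats it: P:8>7 Q:3>2 R:11>1)
P1 drop E (A beats it: P:8>1 Q:3>1 R:11>8)
P2 drop Q (P beats it: A:12>9 B:6>2 D:4>1)
P1→{A,B,D} P2→{P,R}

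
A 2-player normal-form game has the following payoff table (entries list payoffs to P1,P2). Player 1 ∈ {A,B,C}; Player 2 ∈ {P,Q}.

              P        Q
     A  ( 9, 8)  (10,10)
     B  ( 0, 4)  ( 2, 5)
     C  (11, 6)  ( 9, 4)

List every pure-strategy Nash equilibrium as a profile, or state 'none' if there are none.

Nash profiles: (A,Q), (C,P)

(A,P): not NE [P1→C gives 11>9; P2→Q gives 10>8]
(A,Q): NE
(B,P): not NE [P1→C gives 11>0; P2→Q gives 5>4]
(B,Q): not NE [P1→A gives 10>2]
(C,P): NE
(C,Q): not NE [P1→A gives 10>9; P2→P gives 6>4]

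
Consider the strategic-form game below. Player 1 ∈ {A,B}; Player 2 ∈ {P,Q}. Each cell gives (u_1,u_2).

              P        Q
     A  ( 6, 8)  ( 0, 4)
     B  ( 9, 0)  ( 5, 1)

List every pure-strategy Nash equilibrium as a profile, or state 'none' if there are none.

NE set: (B,Q)

(A,P): not NE [P1→B gives 9>6]
(A,Q): not NE [P1→B gives 5>0; P2→P gives 8>4]
(B,P): not NE [P2→Q gives 1>0]
(B,Q): NE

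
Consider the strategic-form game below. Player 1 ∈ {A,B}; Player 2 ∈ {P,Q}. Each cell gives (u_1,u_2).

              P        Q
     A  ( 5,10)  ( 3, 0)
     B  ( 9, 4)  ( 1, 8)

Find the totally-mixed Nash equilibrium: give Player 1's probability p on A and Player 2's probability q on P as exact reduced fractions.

p=2/7, q=1/3

P1 indiff ⇒ q·5+(1-q)·3 = q·9+(1-q)·1 ⇒ q(-4) = (1-q)(-2) ⇒ q = 1/3
P2 indiff ⇒ p·10+(1-p)·4 = p·0+(1-p)·8 ⇒ p(10) = (1-p)(4) ⇒ p = 2/7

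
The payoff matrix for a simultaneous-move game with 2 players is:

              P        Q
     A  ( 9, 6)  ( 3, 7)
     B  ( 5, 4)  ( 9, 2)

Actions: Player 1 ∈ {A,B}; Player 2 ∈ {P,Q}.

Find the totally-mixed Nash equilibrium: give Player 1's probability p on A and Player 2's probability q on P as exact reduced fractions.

P1 mixes 2/3 on A; P2 mixes 3/5 on P

P1 indiff ⇒ q·9+(1-q)·3 = q·5+(1-q)·9 ⇒ q(4) = (1-q)(6) ⇒ q = 3/5
P2 indiff ⇒ p·6+(1-p)·4 = p·7+(1-p)·2 ⇒ p(-1) = (1-p)(-2) ⇒ p = 2/3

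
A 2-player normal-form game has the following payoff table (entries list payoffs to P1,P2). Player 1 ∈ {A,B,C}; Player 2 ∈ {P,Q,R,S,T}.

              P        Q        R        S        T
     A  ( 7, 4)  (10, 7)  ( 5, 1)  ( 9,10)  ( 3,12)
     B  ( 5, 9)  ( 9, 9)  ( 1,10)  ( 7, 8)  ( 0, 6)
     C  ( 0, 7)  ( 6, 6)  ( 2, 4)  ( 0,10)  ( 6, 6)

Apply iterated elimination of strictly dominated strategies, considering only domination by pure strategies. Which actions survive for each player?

P1 drop B (A beats it: P:7>5 Q:10>9 R:5>1 S:9>7 T:3>0)
P2 drop P (S beats it: A:10>4 C:10>7)
P2 drop Q (S beats it: A:10>7 C:10>6)
P2 drop R (S beats it: A:10>1 C:10>4)
P1→{A,C} P2→{S,T}

Survivors P1:{A,C} P2:{S,T}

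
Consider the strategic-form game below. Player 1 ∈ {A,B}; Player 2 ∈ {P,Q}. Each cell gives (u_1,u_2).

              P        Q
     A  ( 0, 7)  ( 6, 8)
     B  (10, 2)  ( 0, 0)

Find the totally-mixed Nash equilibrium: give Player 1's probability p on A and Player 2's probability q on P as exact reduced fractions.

P1 indiff ⇒ q·0+(1-q)·6 = q·10+(1-q)·0 ⇒ q(-10) = (1-q)(-6) ⇒ q = 3/8
P2 indiff ⇒ p·7+(1-p)·2 = p·8+(1-p)·0 ⇒ p(-1) = (1-p)(-2) ⇒ p = 2/3

P1 mixes 2/3 on A; P2 mixes 3/8 on P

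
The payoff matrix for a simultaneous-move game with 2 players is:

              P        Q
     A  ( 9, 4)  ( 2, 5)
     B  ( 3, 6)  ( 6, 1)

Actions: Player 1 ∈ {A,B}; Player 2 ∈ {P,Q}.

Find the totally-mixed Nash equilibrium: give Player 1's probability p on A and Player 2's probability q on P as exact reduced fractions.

p=5/6, q=2/5

P1 indiff ⇒ q·9+(1-q)·2 = q·3+(1-q)·6 ⇒ q(6) = (1-q)(4) ⇒ q = 2/5
P2 indiff ⇒ p·4+(1-p)·6 = p·5+(1-p)·1 ⇒ p(-1) = (1-p)(-5) ⇒ p = 5/6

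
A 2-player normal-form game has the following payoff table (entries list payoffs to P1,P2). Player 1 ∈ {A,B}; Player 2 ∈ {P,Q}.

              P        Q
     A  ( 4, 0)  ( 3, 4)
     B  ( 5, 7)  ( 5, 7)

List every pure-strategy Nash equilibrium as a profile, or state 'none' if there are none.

(A,P): not NE [P1→B gives 5>4; P2→Q gives 4>0]
(A,Q): not NE [P1→B gives 5>3]
(B,P): NE
(B,Q): NE

Nash profiles: (B,P), (B,Q)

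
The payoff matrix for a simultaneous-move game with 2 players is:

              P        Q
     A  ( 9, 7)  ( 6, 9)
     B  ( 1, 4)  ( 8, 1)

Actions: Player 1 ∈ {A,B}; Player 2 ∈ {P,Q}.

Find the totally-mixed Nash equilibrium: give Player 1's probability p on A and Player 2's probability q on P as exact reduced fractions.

p=3/5, q=1/5

P1 indiff ⇒ q·9+(1-q)·6 = q·1+(1-q)·8 ⇒ q(8) = (1-q)(2) ⇒ q = 1/5
P2 indiff ⇒ p·7+(1-p)·4 = p·9+(1-p)·1 ⇒ p(-2) = (1-p)(-3) ⇒ p = 3/5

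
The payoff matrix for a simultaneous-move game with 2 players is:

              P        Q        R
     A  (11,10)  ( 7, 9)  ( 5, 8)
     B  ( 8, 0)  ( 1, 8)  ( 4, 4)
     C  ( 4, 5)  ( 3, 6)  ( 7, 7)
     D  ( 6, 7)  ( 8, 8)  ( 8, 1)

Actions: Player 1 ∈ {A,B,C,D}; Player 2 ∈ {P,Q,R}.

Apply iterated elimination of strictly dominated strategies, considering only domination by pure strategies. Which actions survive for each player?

IESDS → P1:{A,D} P2:{P,Q}

P1 drop B (A beats it: P:11>8 Q:7>1 R:5>4)
P1 drop C (D beats it: P:6>4 Q:8>3 R:8>7)
P2 drop R (P beats it: A:10>8 D:7>1)
P1→{A,D} P2→{P,Q}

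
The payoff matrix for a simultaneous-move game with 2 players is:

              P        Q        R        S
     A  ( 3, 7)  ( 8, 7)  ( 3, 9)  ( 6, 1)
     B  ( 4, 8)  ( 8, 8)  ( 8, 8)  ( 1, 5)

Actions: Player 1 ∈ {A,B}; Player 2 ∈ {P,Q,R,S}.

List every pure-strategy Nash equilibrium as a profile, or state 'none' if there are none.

PSNE = {(B,P), (B,Q), (B,R)}

(A,P): not NE [P1→B gives 4>3; P2→R gives 9>7]
(A,Q): not NE [P2→R gives 9>7]
(A,R): not NE [P1→B gives 8>3]
(A,S): not NE [P2→R gives 9>1]
(B,P): NE
(B,Q): NE
(B,R): NE
(B,S): not NE [P1→A gives 6>1; P2→R gives 8>5]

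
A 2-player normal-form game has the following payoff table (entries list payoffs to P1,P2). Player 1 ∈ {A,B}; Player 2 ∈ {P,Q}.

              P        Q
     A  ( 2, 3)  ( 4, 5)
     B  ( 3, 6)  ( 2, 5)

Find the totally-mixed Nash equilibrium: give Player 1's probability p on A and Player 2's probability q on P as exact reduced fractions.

P1 indiff ⇒ q·2+(1-q)·4 = q·3+(1-q)·2 ⇒ q(-1) = (1-q)(-2) ⇒ q = 2/3
P2 indiff ⇒ p·3+(1-p)·6 = p·5+(1-p)·5 ⇒ p(-2) = (1-p)(-1) ⇒ p = 1/3

p=1/3, q=2/3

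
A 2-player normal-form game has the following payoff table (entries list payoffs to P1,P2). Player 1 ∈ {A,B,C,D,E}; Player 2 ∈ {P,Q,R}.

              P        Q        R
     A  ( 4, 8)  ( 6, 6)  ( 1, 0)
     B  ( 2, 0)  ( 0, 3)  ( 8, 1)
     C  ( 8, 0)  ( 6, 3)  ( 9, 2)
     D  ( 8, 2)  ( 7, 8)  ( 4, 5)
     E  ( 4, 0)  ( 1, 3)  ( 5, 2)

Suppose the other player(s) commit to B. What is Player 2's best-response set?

u_2(P vs B) = 0
u_2(Q vs B) = 3
u_2(R vs B) = 1
max payoff 3 at {Q}

P2 best: {Q}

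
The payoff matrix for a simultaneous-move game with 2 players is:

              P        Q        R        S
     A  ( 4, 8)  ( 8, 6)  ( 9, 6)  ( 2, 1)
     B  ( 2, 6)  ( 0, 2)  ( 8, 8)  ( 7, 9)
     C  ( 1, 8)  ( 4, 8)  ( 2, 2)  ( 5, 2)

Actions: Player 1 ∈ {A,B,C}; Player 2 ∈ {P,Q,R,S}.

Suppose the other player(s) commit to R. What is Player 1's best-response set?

BR_1 = {A}

u_1(A vs R) = 9
u_1(B vs R) = 8
u_1(C vs R) = 2
max payoff 9 at {A}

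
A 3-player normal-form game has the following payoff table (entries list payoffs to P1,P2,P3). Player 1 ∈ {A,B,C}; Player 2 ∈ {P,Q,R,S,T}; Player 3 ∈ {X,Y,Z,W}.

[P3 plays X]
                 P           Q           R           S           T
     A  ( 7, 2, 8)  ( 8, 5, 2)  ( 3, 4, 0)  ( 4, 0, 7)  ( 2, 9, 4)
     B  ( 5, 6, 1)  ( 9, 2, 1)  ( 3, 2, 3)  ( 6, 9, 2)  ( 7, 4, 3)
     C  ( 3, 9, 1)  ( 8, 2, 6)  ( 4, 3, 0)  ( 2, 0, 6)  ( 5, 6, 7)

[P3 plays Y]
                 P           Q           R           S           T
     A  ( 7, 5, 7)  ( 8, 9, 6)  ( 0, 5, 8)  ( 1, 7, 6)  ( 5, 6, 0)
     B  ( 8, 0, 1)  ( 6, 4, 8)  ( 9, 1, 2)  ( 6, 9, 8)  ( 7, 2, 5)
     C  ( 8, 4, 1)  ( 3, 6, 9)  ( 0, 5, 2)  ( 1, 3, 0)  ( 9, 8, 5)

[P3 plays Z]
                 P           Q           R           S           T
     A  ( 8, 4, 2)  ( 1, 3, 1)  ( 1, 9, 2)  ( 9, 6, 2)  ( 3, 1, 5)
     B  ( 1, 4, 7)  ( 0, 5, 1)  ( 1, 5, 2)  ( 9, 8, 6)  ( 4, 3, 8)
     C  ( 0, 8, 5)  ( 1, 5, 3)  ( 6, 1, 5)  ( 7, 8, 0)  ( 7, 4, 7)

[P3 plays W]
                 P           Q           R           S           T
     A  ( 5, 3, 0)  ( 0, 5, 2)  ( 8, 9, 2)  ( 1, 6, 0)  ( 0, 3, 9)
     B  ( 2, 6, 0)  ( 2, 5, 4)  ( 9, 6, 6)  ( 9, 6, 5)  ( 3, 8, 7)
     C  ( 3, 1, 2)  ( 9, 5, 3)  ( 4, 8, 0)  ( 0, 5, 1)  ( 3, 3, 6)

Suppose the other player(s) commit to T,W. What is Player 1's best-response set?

argmax u_1 = {B,C}

u_1(A vs T,W) = 0
u_1(B vs T,W) = 3
u_1(C vs T,W) = 3
max payoff 3 at {B,C}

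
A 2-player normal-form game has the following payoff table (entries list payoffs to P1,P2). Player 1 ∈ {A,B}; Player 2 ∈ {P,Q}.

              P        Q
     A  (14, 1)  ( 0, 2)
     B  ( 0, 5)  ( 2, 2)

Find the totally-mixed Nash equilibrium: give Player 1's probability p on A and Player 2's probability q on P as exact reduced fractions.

P1 mixes 3/4 on A; P2 mixes 1/8 on P

P1 indiff ⇒ q·14+(1-q)·0 = q·0+(1-q)·2 ⇒ q(14) = (1-q)(2) ⇒ q = 1/8
P2 indiff ⇒ p·1+(1-p)·5 = p·2+(1-p)·2 ⇒ p(-1) = (1-p)(-3) ⇒ p = 3/4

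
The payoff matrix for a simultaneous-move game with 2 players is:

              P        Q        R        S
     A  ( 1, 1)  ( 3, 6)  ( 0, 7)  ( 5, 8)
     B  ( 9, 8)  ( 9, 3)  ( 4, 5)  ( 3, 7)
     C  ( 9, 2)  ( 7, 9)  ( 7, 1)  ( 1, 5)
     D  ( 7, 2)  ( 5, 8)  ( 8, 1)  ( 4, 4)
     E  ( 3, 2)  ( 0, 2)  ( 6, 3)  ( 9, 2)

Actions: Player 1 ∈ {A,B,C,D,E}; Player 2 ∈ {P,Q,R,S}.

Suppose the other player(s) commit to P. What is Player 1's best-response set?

BR_1 = {B,C}

u_1(A vs P) = 1
u_1(B vs P) = 9
u_1(C vs P) = 9
u_1(D vs P) = 7
u_1(E vs P) = 3
max payoff 9 at {B,C}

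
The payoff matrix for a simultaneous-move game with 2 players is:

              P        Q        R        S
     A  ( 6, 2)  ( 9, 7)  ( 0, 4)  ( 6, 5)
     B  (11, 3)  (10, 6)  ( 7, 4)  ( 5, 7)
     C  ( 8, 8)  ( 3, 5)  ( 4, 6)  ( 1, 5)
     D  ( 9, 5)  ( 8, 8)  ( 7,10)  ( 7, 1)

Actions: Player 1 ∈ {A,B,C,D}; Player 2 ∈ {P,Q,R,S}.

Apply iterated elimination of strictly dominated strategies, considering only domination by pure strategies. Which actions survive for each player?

P1 drop C (B beats it: P:11>8 Q:10>3 R:7>4 S:5>1)
P2 drop P (Q beats it: A:7>2 B:6>3 D:8>5)
P1→{A,B,D} P2→{Q,R,S}

Remaining: P1:{A,B,D} P2:{Q,R,S}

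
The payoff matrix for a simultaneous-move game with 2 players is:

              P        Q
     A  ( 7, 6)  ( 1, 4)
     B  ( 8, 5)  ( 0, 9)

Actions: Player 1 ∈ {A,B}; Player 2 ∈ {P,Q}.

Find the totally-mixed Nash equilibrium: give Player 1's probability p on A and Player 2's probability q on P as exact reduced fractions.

P1 indiff ⇒ q·7+(1-q)·1 = q·8+(1-q)·0 ⇒ q(-1) = (1-q)(-1) ⇒ q = 1/2
P2 indiff ⇒ p·6+(1-p)·5 = p·4+(1-p)·9 ⇒ p(2) = (1-p)(4) ⇒ p = 2/3

p=2/3, q=1/2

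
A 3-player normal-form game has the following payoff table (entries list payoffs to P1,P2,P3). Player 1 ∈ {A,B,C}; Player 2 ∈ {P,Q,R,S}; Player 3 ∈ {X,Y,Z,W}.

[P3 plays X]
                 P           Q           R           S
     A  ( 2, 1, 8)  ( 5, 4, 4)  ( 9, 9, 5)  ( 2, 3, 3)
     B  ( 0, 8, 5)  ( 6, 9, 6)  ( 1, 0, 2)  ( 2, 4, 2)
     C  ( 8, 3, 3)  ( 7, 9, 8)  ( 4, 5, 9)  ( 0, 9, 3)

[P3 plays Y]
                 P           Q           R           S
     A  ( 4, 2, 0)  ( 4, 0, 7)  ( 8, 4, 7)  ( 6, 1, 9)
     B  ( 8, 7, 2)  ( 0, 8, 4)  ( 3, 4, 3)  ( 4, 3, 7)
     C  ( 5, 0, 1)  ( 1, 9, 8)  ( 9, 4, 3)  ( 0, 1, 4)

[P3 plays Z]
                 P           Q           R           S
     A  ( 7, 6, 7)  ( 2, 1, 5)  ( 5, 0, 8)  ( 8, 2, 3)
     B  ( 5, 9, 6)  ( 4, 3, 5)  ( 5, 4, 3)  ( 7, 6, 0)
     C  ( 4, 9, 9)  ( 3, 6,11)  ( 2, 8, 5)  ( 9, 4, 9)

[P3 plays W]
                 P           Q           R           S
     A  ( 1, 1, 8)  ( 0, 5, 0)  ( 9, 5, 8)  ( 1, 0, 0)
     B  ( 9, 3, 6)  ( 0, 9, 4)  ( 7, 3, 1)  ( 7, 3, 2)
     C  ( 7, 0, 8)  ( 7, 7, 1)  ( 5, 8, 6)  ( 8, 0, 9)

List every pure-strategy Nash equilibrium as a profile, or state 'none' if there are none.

NE set: (A,R,W)

(A,P,X): not NE [P1→C gives 8>2; P2→R gives 9>1]
(A,P,Y): not NE [P1→B gives 8>4; P2→R gives 4>2; P3→W gives 8>0]
(A,P,Z): not NE [P3→W gives 8>7]
(A,P,W): not NE [P1→B gives 9>1; P2→R gives 5>1]
(A,Q,X): not NE [P1→C gives 7>5; P2→R gives 9>4; P3→Y gives 7>4]
(A,Q,Y): not NE [P2→R gives 4>0]
(A,Q,Z): not NE [P1→B gives 4>2; P2→P gives 6>1; P3→Y gives 7>5]
(A,Q,W): not NE [P1→C gives 7>0; P3→Y gives 7>0]
(A,R,X): not NE [P3→W gives 8>5]
(A,R,Y): not NE [P1→C gives 9>8; P3→W gives 8>7]
(A,R,Z): not NE [P2→P gives 6>0]
(A,R,W): NE
(A,S,X): not NE [P2→R gives 9>3; P3→Y gives 9>3]
(A,S,Y): not NE [P2→R gives 4>1]
(A,S,Z): not NE [P1→C gives 9>8; P2→P gives 6>2; P3→Y gives 9>3]
(A,S,W): not NE [P1→C gives 8>1; P2→R gives 5>0; P3→Y gives 9>0]
(B,P,X): not NE [P1→C gives 8>0; P2→Q gives 9>8; P3→W gives 6>5]
(B,P,Y): not NE [P2→Q gives 8>7; P3→W gives 6>2]
(B,P,Z): not NE [P1→A gives 7>5]
(B,P,W): not NE [P2→Q gives 9>3]
(B,Q,X): not NE [P1→C gives 7>6]
(B,Q,Y): not NE [P1→A gives 4>0; P3→X gives 6>4]
(B,Q,Z): not NE [P2→P gives 9>3; P3→X gives 6>5]
(B,Q,W): not NE [P1→C gives 7>0; P3→X gives 6>4]
(B,R,X): not NE [P1→A gives 9>1; P2→Q gives 9>0; P3→Z gives 3>2]
(B,R,Y): not NE [P1→C gives 9>3; P2→Q gives 8>4]
(B,R,Z): not NE [P2→P gives 9>4]
(B,R,W): not NE [P1→A gives 9>7; P2→Q gives 9>3; P3→Z gives 3>1]
(B,S,X): not NE [P2→Q gives 9>4; P3→Y gives 7>2]
(B,S,Y): not NE [P1→A gives 6>4; P2→Q gives 8>3]
(B,S,Z): not NE [P1→C gives 9>7; P2→P gives 9>6; P3→Y gives 7>0]
(B,S,W): not NE [P1→C gives 8>7; P2→Q gives 9>3; P3→Y gives 7>2]
(C,P,X): not NE [P2→S gives 9>3; P3→Z gives 9>3]
(C,P,Y): not NE [P1→B gives 8>5; P2→Q gives 9>0; P3→Z gives 9>1]
(C,P,Z): not NE [P1→A gives 7>4]
(C,P,W): not NE [P1→B gives 9>7; P2→R gives 8>0; P3→Z gives 9>8]
(C,Q,X): not NE [P3→Z gives 11>8]
(C,Q,Y): not NE [P1→A gives 4>1; P3→Z gives 11>8]
(C,Q,Z): not NE [P1→B gives 4>3; P2→P gives 9>6]
(C,Q,W): not NE [P2→R gives 8>7; P3→Z gives 11>1]
(C,R,X): not NE [P1→A gives 9>4; P2→S gives 9>5]
(C,R,Y): not NE [P2→Q gives 9>4; P3→X gives 9>3]
(C,R,Z): not NE [P1→B gives 5>2; P2→P gives 9>8; P3→X gives 9>5]
(C,R,W): not NE [P1→A gives 9>5; P3→X gives 9>6]
(C,S,X): not NE [P1→B gives 2>0; P3→W gives 9>3]
(C,S,Y): not NE [P1→A gives 6>0; P2→Q gives 9>1; P3→W gives 9>4]
(C,S,Z): not NE [P2→P gives 9>4]
(C,S,W): not NE [P2→R gives 8>0]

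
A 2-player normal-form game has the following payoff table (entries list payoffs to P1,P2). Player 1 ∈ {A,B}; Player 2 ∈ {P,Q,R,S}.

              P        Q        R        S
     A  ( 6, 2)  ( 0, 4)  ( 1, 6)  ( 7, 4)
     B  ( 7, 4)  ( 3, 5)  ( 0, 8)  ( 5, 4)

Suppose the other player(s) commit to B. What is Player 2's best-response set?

u_2(P vs B) = 4
u_2(Q vs B) = 5
u_2(R vs B) = 8
u_2(S vs B) = 4
max payoff 8 at {R}

argmax u_2 = {R}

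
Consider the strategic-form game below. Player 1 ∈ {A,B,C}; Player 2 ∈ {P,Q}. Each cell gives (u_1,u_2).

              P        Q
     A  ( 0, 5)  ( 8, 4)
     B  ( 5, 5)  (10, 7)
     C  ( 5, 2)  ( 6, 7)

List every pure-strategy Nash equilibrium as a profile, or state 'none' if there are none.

PSNE = {(B,Q)}

(A,P): not NE [P1→C gives 5>0]
(A,Q): not NE [P1→B gives 10>8; P2→P gives 5>4]
(B,P): not NE [P2→Q gives 7>5]
(B,Q): NE
(C,P): not NE [P2→Q gives 7>2]
(C,Q): not NE [P1→B gives 10>6]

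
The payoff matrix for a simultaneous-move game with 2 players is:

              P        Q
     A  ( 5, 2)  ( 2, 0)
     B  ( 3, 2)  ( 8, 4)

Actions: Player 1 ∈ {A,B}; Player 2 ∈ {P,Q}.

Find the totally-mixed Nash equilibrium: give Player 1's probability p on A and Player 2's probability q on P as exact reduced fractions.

P1 indiff ⇒ q·5+(1-q)·2 = q·3+(1-q)·8 ⇒ q(2) = (1-q)(6) ⇒ q = 3/4
P2 indiff ⇒ p·2+(1-p)·2 = p·0+(1-p)·4 ⇒ p(2) = (1-p)(2) ⇒ p = 1/2

P1 mixes 1/2 on A; P2 mixes 3/4 on P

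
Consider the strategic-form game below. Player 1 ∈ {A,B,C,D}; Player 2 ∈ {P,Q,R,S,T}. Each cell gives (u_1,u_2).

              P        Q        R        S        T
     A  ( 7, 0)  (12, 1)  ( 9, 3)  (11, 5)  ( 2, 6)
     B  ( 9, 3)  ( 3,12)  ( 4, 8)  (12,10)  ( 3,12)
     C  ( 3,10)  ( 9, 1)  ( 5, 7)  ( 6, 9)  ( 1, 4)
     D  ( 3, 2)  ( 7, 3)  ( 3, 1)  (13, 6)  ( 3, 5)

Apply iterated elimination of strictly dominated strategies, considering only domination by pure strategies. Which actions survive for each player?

P1 drop C (A beats it: P:7>3 Q:12>9 R:9>5 S:11>6 T:2>1)
P2 drop P (Q beats it: A:1>0 B:12>3 D:3>2)
P2 drop R (S beats it: A:5>3 B:10>8 D:6>1)
P1→{A,B,D} P2→{Q,S,T}

IESDS → P1:{A,B,D} P2:{Q,S,T}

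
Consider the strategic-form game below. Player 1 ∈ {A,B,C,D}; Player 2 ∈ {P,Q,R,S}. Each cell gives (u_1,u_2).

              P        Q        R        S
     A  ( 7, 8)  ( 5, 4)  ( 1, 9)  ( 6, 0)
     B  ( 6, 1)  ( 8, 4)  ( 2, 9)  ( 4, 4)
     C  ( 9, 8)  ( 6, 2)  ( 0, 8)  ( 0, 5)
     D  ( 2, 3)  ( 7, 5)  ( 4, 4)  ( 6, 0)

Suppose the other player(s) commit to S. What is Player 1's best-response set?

u_1(A vs S) = 6
u_1(B vs S) = 4
u_1(C vs S) = 0
u_1(D vs S) = 6
max payoff 6 at {A,D}

argmax u_1 = {A,D}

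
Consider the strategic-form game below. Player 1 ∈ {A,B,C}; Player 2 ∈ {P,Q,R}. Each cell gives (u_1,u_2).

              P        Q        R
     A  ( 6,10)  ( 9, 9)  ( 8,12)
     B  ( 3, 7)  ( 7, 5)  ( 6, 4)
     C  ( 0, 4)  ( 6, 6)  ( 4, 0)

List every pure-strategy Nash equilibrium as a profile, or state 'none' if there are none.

(A,P): not NE [P2→R gives 12>10]
(A,Q): not NE [P2→R gives 12>9]
(A,R): NE
(B,P): not NE [P1→A gives 6>3]
(B,Q): not NE [P1→A gives 9>7; P2→P gives 7>5]
(B,R): not NE [P1→A gives 8>6; P2→P gives 7>4]
(C,P): not NE [P1→A gives 6>0; P2→Q gives 6>4]
(C,Q): not NE [P1→A gives 9>6]
(C,R): not NE [P1→A gives 8>4; P2→Q gives 6>0]

PSNE = {(A,R)}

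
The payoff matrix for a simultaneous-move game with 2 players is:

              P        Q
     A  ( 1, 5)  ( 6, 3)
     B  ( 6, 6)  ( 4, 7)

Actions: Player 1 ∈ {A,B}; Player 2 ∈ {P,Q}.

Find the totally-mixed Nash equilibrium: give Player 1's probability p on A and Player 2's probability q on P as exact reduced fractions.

P1 indiff ⇒ q·1+(1-q)·6 = q·6+(1-q)·4 ⇒ q(-5) = (1-q)(-2) ⇒ q = 2/7
P2 indiff ⇒ p·5+(1-p)·6 = p·3+(1-p)·7 ⇒ p(2) = (1-p)(1) ⇒ p = 1/3

p=1/3, q=2/7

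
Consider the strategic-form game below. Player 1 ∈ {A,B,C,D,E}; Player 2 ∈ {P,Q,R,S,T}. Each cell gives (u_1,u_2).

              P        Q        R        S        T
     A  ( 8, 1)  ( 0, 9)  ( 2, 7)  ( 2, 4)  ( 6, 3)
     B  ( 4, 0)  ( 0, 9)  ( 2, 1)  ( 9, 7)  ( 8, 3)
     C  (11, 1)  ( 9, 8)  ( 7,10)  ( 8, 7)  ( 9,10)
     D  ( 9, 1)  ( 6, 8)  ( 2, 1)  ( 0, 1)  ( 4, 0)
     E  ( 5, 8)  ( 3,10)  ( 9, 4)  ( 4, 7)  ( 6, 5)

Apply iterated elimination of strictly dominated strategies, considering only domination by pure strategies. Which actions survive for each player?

Remaining: P1:{C,E} P2:{Q,R,T}

P1 drop A (C beats it: P:11>8 Q:9>0 R:7>2 S:8>2 T:9>6)
P1 drop D (C beats it: P:11>9 Q:9>6 R:7>2 S:8>0 T:9>4)
P2 drop P (Q beats it: B:9>0 C:8>1 E:10>8)
P2 drop S (Q beats it: B:9>7 C:8>7 E:10>7)
P1 drop B (C beats it: Q:9>0 R:7>2 T:9>8)
P1→{C,E} P2→{Q,R,T}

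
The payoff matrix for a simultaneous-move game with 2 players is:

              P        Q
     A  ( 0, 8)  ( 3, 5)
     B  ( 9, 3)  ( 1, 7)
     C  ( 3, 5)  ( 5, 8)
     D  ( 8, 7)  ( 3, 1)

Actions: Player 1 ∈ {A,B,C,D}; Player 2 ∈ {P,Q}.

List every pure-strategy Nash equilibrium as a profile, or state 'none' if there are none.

PSNE = {(C,Q)}

(A,P): not NE [P1→B gives 9>0]
(A,Q): not NE [P1→C gives 5>3; P2→P gives 8>5]
(B,P): not NE [P2→Q gives 7>3]
(B,Q): not NE [P1→C gives 5>1]
(C,P): not NE [P1→B gives 9>3; P2→Q gives 8>5]
(C,Q): NE
(D,P): not NE [P1→B gives 9>8]
(D,Q): not NE [P1→C gives 5>3; P2→P gives 7>1]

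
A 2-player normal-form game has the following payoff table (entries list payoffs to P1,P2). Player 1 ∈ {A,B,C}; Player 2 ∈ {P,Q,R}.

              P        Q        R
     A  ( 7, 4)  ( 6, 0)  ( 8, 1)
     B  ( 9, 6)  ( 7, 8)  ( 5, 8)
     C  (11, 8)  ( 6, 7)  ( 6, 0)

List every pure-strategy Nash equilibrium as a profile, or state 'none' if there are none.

(A,P): not NE [P1→C gives 11>7]
(A,Q): not NE [P1→B gives 7>6; P2→P gives 4>0]
(A,R): not NE [P2→P gives 4>1]
(B,P): not NE [P1→C gives 11>9; P2→R gives 8>6]
(B,Q): NE
(B,R): not NE [P1→A gives 8>5]
(C,P): NE
(C,Q): not NE [P1→B gives 7>6; P2→P gives 8>7]
(C,R): not NE [P1→A gives 8>6; P2→P gives 8>0]

PSNE = {(B,Q), (C,P)}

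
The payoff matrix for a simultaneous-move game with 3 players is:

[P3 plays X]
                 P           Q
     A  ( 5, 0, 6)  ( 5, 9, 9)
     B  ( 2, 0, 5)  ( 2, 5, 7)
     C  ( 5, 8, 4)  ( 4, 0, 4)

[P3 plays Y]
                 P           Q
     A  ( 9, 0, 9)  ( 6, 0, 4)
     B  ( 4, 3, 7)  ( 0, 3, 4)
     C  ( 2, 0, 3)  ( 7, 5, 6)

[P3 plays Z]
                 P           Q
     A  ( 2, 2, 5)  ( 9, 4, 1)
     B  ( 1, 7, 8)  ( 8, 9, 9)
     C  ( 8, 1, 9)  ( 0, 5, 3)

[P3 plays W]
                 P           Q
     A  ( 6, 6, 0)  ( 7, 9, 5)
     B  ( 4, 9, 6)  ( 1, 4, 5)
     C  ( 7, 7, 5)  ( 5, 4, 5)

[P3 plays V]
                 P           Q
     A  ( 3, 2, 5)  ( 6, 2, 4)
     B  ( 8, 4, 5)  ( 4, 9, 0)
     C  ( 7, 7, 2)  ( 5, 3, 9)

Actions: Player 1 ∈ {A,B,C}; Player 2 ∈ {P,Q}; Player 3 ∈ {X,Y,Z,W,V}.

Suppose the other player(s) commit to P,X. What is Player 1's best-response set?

P1 best: {A,C}

u_1(A vs P,X) = 5
u_1(B vs P,X) = 2
u_1(C vs P,X) = 5
max payoff 5 at {A,C}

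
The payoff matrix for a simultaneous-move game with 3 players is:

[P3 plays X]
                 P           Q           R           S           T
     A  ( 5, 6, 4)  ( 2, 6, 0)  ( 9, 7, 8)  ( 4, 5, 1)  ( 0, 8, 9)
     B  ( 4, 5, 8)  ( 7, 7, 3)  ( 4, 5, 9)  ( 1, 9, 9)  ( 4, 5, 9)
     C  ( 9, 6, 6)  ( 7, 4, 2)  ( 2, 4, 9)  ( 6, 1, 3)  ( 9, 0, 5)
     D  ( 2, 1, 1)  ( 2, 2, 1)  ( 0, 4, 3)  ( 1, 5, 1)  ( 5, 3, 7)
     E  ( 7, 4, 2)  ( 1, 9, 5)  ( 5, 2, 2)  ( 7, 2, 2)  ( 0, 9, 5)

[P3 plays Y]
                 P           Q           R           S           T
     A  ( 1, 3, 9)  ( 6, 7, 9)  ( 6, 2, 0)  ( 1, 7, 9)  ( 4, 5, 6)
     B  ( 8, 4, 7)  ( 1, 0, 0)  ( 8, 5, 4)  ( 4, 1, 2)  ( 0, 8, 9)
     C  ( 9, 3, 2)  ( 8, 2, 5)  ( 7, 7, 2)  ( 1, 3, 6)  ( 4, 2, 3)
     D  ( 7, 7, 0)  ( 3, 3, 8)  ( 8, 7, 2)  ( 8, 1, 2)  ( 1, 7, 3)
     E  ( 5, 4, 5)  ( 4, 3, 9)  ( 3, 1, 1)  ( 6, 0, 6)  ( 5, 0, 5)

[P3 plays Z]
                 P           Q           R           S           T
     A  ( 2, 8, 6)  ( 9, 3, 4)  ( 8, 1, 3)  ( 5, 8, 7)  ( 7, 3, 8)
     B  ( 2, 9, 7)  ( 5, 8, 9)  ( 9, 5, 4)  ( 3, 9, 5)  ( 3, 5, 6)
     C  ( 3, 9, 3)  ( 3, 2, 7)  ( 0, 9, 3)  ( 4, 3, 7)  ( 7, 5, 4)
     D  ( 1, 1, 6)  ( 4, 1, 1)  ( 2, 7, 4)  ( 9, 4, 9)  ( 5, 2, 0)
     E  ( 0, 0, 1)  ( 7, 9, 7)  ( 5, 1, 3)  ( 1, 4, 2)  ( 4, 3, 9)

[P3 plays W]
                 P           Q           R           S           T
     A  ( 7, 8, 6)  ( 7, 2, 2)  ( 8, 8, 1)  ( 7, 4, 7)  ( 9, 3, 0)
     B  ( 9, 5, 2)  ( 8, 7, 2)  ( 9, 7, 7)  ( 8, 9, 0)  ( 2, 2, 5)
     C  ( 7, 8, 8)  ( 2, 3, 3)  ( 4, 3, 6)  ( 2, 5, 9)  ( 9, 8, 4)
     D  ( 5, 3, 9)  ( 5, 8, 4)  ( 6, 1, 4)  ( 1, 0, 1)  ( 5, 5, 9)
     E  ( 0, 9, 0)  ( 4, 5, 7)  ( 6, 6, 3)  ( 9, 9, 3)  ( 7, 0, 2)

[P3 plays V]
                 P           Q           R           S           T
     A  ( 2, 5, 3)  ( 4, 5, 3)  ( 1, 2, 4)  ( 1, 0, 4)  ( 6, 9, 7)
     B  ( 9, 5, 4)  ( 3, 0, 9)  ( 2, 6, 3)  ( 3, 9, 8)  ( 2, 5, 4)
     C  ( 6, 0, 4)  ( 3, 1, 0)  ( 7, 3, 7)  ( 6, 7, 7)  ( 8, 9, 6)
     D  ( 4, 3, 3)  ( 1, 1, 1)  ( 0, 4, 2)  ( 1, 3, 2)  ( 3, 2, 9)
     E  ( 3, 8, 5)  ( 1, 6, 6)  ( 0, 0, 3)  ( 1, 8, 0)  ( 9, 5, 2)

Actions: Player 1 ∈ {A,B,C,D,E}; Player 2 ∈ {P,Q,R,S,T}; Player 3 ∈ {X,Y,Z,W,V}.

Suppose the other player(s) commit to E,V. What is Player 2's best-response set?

u_2(P vs E,V) = 8
u_2(Q vs E,V) = 6
u_2(R vs E,V) = 0
u_2(S vs E,V) = 8
u_2(T vs E,V) = 5
max payoff 8 at {P,S}

BR_2 = {P,S}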